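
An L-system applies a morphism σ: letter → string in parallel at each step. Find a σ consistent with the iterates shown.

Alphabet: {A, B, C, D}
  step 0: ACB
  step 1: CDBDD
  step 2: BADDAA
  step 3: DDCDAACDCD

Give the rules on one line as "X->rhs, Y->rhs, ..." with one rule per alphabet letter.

A->CD, B->DD, C->B, D->A

  step 2 ⇒ step 3: BADDAA ⇒ DD·CD·A·A·CD·CD
    A ↦ CD
    B ↦ DD
    D ↦ A
  step 0 ⇒ step 1: ACB ⇒ CD·B·DD
    C ↦ B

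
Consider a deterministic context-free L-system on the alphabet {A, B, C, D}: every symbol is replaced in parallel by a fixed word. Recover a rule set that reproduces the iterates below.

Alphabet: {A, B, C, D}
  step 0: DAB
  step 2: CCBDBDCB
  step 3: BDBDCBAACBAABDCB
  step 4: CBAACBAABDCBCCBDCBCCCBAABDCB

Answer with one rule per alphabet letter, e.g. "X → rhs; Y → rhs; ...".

A->C, B->CB, C->BD, D->AA

  step 3 ⇒ step 4: BDBDCBAACBAABDCB ⇒ CB·AA·CB·AA·BD·CB·C·C·BD·CB·C·C·CB·AA·BD·CB
    A ↦ C
    B ↦ CB
    C ↦ BD
    D ↦ AA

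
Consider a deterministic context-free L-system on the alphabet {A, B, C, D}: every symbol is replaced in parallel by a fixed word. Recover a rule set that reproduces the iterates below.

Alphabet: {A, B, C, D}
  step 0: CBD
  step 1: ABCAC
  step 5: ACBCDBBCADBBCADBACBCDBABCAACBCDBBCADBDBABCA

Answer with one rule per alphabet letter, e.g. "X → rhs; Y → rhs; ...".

  step 0 ⇒ step 1: CBD ⇒ A·BC·AC
    B ↦ BC
    C ↦ A
    D ↦ AC
    A ↦ DB  (constrained at step 1)

A->DB, B->BC, C->A, D->AC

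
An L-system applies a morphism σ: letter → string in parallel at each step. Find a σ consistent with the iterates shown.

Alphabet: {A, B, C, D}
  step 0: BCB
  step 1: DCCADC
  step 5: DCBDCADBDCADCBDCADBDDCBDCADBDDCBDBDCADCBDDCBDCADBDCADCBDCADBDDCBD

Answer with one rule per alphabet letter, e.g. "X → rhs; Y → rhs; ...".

  step 0 ⇒ step 1: BCB ⇒ DC·CA·DC
    B ↦ DC
    C ↦ CA
    A ↦ D  (constrained at step 1)
    D ↦ BD  (constrained at step 1)

A->D, B->DC, C->CA, D->BD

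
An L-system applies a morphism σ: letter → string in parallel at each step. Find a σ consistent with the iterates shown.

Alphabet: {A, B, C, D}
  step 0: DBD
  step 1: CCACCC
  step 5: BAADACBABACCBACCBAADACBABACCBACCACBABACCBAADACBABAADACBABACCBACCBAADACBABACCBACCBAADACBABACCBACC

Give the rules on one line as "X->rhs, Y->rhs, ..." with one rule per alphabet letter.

A->BA, B->AC, C->AD, D->CC

  step 0 ⇒ step 1: DBD ⇒ CC·AC·CC
    B ↦ AC
    D ↦ CC
    A ↦ BA  (constrained at step 1)
    C ↦ AD  (constrained at step 1)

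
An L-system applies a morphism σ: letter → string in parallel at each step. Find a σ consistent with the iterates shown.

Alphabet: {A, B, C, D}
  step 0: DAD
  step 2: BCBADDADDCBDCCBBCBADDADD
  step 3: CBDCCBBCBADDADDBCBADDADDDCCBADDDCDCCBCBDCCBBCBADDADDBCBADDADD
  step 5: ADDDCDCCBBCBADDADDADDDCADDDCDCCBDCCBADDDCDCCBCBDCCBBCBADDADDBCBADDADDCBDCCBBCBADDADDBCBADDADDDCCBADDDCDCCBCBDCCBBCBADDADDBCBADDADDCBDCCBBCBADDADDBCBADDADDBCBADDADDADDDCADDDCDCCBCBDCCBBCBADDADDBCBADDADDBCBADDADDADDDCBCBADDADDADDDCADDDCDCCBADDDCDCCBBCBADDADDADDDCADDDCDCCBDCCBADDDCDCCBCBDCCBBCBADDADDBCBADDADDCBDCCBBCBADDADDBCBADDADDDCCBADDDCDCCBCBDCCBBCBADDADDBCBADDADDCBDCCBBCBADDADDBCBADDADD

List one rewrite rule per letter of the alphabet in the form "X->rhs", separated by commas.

A->BCB, B->CB, C->DC, D->ADD

  step 2 ⇒ step 3: BCBADDADDCBDCCBBCBADDADD ⇒ CB·DC·CB·BCB·ADD·ADD·BCB·ADD·ADD·DC·CB·ADD·DC·DC·CB·CB·DC·CB·BCB·ADD·ADD·BCB·ADD·ADD
    A ↦ BCB
    B ↦ CB
    C ↦ DC
    D ↦ ADD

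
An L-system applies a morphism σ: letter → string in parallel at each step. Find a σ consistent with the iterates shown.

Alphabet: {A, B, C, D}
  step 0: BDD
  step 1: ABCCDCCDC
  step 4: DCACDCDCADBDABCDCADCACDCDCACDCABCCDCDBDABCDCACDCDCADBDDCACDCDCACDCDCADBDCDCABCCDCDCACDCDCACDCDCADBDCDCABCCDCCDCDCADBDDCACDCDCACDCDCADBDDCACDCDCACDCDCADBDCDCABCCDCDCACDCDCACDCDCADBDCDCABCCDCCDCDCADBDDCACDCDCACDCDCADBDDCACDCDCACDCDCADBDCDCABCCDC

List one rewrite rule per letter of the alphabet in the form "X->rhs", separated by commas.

A->DBD, B->ABC, C->DCA, D->CDC

  step 0 ⇒ step 1: BDD ⇒ ABC·CDC·CDC
    B ↦ ABC
    D ↦ CDC
    A ↦ DBD  (constrained at step 1)
    C ↦ DCA  (constrained at step 1)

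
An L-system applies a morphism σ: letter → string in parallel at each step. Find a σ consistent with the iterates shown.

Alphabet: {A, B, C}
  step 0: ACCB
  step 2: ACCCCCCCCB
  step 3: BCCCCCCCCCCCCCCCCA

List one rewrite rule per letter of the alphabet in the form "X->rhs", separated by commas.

  step 2 ⇒ step 3: ACCCCCCCCB ⇒ B·CC·CC·CC·CC·CC·CC·CC·CC·A
    A ↦ B
    B ↦ A
    C ↦ CC

A->B, B->A, C->CC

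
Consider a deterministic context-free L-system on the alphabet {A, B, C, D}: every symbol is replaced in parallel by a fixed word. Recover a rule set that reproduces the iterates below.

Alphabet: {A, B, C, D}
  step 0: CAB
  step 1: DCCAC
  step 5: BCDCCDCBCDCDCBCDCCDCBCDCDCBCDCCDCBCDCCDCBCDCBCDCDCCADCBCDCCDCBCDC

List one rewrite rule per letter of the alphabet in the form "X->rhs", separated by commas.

  step 0 ⇒ step 1: CAB ⇒ DC·CA·C
    A ↦ CA
    B ↦ C
    C ↦ DC
    D ↦ BC  (constrained at step 1)

A->CA, B->C, C->DC, D->BC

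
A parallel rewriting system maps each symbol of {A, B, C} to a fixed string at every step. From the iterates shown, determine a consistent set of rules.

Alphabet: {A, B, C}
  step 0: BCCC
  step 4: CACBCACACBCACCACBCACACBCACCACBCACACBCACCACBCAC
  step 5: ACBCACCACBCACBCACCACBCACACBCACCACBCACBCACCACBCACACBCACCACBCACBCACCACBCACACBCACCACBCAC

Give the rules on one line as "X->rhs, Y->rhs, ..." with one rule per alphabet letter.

A->BC, B->C, C->AC

  step 4 ⇒ step 5: CACBCACACBCACCACBCACACBCACCACBCACACBCACCACBCAC ⇒ AC·BC·AC·C·AC·BC·AC·BC·AC·C·AC·BC·AC·AC·BC·AC·C·AC·BC·AC·BC·AC·C·AC·BC·AC·AC·BC·AC·C·AC·BC·AC·BC·AC·C·AC·BC·AC·AC·BC·AC·C·AC·BC·AC
    A ↦ BC
    B ↦ C
    C ↦ AC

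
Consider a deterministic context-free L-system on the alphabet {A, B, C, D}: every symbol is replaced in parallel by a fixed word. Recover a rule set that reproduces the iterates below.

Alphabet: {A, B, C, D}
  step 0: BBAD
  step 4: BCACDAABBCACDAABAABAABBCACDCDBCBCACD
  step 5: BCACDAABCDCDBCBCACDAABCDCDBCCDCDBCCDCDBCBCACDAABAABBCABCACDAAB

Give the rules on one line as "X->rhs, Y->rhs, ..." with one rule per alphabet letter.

A->CD, B->BC, C->A, D->AB

  step 4 ⇒ step 5: BCACDAABBCACDAABAABAABBCACDCDBCBCACD ⇒ BC·A·CD·A·AB·CD·CD·BC·BC·A·CD·A·AB·CD·CD·BC·CD·CD·BC·CD·CD·BC·BC·A·CD·A·AB·A·AB·BC·A·BC·A·CD·A·AB
    A ↦ CD
    B ↦ BC
    C ↦ A
    D ↦ AB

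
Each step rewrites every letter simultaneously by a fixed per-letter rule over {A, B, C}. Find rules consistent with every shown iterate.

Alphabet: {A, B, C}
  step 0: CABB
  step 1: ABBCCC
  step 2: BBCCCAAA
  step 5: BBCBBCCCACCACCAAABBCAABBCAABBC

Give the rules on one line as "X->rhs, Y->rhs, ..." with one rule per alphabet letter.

A->BBC, B->C, C->A

  step 1 ⇒ step 2: ABBCCC ⇒ BBC·C·C·A·A·A
    A ↦ BBC
    B ↦ C
    C ↦ A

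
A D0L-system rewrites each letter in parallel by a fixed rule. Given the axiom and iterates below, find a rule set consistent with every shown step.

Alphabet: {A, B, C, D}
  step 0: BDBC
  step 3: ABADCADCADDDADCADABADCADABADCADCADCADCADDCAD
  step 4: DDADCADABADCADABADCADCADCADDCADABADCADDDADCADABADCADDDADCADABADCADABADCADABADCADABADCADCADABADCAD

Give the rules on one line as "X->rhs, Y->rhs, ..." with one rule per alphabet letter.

A->D, B->DA, C->ABA, D->CAD

  step 3 ⇒ step 4: ABADCADCADDDADCADABADCADABADCADCADCADCADDCAD ⇒ D·DA·D·CAD·ABA·D·CAD·ABA·D·CAD·CAD·CAD·D·CAD·ABA·D·CAD·D·DA·D·CAD·ABA·D·CAD·D·DA·D·CAD·ABA·D·CAD·ABA·D·CAD·ABA·D·CAD·ABA·D·CAD·CAD·ABA·D·CAD
    A ↦ D
    B ↦ DA
    C ↦ ABA
    D ↦ CAD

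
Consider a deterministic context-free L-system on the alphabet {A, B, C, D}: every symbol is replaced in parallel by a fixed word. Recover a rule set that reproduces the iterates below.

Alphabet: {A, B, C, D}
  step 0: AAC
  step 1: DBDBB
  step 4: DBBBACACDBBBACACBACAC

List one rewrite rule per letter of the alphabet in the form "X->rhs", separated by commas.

  step 0 ⇒ step 1: AAC ⇒ DB·DB·B
    A ↦ DB
    C ↦ B
    B ↦ AC  (constrained at step 1)
    D ↦ B  (constrained at step 1)

A->DB, B->AC, C->B, D->B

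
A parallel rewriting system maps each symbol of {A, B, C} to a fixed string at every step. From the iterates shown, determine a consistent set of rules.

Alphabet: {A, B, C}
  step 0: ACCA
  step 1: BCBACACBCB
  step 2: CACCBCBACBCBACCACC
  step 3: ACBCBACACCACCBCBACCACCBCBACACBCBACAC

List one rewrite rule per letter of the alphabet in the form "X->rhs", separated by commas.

A->BCB, B->C, C->AC

  step 2 ⇒ step 3: CACCBCBACBCBACCACC ⇒ AC·BCB·AC·AC·C·AC·C·BCB·AC·C·AC·C·BCB·AC·AC·BCB·AC·AC
    A ↦ BCB
    B ↦ C
    C ↦ AC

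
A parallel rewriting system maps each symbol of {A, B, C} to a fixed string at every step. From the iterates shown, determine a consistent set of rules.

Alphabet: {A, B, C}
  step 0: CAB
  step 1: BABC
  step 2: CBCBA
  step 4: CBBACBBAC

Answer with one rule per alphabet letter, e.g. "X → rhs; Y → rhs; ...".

  step 1 ⇒ step 2: BABC ⇒ C·B·C·BA
    A ↦ B
    B ↦ C
    C ↦ BA

A->B, B->C, C->BA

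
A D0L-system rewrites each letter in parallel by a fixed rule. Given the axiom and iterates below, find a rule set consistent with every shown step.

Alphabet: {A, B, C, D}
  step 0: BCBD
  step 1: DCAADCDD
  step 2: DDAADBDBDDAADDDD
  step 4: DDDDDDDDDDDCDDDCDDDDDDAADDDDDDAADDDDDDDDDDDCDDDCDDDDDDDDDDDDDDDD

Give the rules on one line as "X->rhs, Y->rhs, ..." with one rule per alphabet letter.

A->DB, B->DC, C->AA, D->DD

  step 1 ⇒ step 2: DCAADCDD ⇒ DD·AA·DB·DB·DD·AA·DD·DD
    A ↦ DB
    C ↦ AA
    D ↦ DD
  step 0 ⇒ step 1: BCBD ⇒ DC·AA·DC·DD
    B ↦ DC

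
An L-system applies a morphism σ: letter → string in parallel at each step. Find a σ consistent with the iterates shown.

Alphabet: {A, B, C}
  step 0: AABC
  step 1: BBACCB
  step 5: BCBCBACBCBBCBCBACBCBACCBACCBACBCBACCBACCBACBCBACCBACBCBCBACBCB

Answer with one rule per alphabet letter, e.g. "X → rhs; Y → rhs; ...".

  step 0 ⇒ step 1: AABC ⇒ B·B·AC·CB
    A ↦ B
    B ↦ AC
    C ↦ CB

A->B, B->AC, C->CB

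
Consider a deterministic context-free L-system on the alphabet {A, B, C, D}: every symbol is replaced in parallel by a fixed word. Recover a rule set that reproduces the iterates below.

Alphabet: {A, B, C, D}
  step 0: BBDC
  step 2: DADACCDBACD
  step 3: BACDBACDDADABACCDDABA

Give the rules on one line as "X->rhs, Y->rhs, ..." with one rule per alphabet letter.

A->CD, B->C, C->DA, D->BA

  step 2 ⇒ step 3: DADACCDBACD ⇒ BA·CD·BA·CD·DA·DA·BA·C·CD·DA·BA
    A ↦ CD
    B ↦ C
    C ↦ DA
    D ↦ BA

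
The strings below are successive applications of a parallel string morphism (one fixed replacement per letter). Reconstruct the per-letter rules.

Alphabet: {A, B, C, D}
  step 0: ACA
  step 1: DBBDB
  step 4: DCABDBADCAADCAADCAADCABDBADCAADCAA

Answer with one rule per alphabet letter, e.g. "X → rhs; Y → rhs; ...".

  step 0 ⇒ step 1: ACA ⇒ DB·B·DB
    A ↦ DB
    C ↦ B
    B ↦ A  (constrained at step 1)
    D ↦ DCA  (constrained at step 1)

A->DB, B->A, C->B, D->DCA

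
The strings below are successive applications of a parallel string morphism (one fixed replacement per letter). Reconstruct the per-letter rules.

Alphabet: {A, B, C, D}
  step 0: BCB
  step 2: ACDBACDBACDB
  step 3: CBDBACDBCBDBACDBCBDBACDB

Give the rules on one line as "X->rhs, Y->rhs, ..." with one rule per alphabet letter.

  step 2 ⇒ step 3: ACDBACDBACDB ⇒ CB·DB·AC·DB·CB·DB·AC·DB·CB·DB·AC·DB
    A ↦ CB
    B ↦ DB
    C ↦ DB
    D ↦ AC

A->CB, B->DB, C->DB, D->AC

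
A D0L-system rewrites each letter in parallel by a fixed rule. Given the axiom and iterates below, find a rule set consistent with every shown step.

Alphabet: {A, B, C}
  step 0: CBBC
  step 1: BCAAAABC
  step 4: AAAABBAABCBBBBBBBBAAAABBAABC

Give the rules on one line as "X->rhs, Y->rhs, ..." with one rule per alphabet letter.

A->B, B->AA, C->BC

  step 0 ⇒ step 1: CBBC ⇒ BC·AA·AA·BC
    B ↦ AA
    C ↦ BC
    A ↦ B  (constrained at step 1)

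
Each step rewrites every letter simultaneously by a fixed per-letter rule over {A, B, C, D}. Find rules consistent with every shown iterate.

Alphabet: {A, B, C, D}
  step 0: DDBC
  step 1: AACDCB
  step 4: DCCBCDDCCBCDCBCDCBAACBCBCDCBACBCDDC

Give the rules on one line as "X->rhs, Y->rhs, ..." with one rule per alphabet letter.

A->DC, B->CD, C->CB, D->A

  step 0 ⇒ step 1: DDBC ⇒ A·A·CD·CB
    B ↦ CD
    C ↦ CB
    D ↦ A
    A ↦ DC  (constrained at step 1)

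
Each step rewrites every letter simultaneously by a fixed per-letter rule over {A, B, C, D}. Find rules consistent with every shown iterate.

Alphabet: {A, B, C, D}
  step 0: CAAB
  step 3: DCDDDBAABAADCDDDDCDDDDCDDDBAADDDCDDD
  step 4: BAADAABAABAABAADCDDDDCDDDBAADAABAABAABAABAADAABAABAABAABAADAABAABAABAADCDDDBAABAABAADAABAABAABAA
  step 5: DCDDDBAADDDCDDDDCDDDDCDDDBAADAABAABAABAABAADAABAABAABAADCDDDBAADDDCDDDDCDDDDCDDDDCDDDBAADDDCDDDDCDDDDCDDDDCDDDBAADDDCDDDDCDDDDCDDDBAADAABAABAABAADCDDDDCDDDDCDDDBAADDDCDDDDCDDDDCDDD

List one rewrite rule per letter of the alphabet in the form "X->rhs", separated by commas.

  step 4 ⇒ step 5: BAADAABAABAABAADCDDDDCDDDBAADAABAABAABAABAADAABAABAABAABAADAABAABAABAADCDDDBAABAABAADAABAABAABAA ⇒ DCD·D·D·BAA·D·D·DCD·D·D·DCD·D·D·DCD·D·D·BAA·DAA·BAA·BAA·BAA·BAA·DAA·BAA·BAA·BAA·DCD·D·D·BAA·D·D·DCD·D·D·DCD·D·D·DCD·D·D·DCD·D·D·BAA·D·D·DCD·D·D·DCD·D·D·DCD·D·D·DCD·D·D·BAA·D·D·DCD·D·D·DCD·D·D·DCD·D·D·BAA·DAA·BAA·BAA·BAA·DCD·D·D·DCD·D·D·DCD·D·D·BAA·D·D·DCD·D·D·DCD·D·D·DCD·D·D
    A ↦ D
    B ↦ DCD
    C ↦ DAA
    D ↦ BAA

A->D, B->DCD, C->DAA, D->BAA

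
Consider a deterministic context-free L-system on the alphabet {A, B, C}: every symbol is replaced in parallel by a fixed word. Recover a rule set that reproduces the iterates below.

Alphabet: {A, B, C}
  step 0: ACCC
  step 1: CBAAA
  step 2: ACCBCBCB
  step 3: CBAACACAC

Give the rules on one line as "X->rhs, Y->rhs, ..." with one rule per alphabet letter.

  step 2 ⇒ step 3: ACCBCBCB ⇒ CB·A·A·C·A·C·A·C
    A ↦ CB
    B ↦ C
    C ↦ A

A->CB, B->C, C->A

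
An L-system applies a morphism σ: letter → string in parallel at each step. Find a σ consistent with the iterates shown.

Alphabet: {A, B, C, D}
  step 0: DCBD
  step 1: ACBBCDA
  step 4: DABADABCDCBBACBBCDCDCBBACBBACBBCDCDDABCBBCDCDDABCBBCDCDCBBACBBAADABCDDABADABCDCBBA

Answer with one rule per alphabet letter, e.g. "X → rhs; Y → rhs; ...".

  step 0 ⇒ step 1: DCBD ⇒ A·CBB·CD·A
    B ↦ CD
    C ↦ CBB
    D ↦ A
    A ↦ DAB  (constrained at step 1)

A->DAB, B->CD, C->CBB, D->A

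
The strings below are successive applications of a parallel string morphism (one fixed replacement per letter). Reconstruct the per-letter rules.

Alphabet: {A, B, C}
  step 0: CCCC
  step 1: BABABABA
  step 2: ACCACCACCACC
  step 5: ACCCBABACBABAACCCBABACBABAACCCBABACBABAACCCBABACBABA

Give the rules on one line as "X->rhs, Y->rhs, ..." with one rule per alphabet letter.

A->C, B->AC, C->BA

  step 1 ⇒ step 2: BABABABA ⇒ AC·C·AC·C·AC·C·AC·C
    A ↦ C
    B ↦ AC
  step 0 ⇒ step 1: CCCC ⇒ BA·BA·BA·BA
    C ↦ BA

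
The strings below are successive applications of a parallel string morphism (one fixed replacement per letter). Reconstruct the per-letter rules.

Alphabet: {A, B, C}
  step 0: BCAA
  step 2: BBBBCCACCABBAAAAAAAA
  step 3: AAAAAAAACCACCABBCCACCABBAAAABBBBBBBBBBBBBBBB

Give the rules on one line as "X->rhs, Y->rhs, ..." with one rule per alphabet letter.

A->BB, B->AA, C->CCA

  step 2 ⇒ step 3: BBBBCCACCABBAAAAAAAA ⇒ AA·AA·AA·AA·CCA·CCA·BB·CCA·CCA·BB·AA·AA·BB·BB·BB·BB·BB·BB·BB·BB
    A ↦ BB
    B ↦ AA
    C ↦ CCA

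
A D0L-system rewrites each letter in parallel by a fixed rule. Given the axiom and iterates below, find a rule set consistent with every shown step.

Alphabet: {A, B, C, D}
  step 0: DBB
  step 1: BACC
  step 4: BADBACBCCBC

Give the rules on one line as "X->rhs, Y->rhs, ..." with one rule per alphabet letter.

A->BC, B->C, C->D, D->BA

  step 0 ⇒ step 1: DBB ⇒ BA·C·C
    B ↦ C
    D ↦ BA
    A ↦ BC  (constrained at step 1)
    C ↦ D  (constrained at step 1)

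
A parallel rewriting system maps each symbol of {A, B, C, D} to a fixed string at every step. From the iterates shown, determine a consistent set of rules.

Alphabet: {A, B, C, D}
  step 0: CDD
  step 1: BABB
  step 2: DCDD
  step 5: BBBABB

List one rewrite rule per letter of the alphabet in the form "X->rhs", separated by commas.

A->C, B->D, C->BA, D->B

  step 1 ⇒ step 2: BABB ⇒ D·C·D·D
    A ↦ C
    B ↦ D
  step 0 ⇒ step 1: CDD ⇒ BA·B·B
    C ↦ BA
  step 0 ⇒ step 1: CDD ⇒ BA·B·B
    D ↦ B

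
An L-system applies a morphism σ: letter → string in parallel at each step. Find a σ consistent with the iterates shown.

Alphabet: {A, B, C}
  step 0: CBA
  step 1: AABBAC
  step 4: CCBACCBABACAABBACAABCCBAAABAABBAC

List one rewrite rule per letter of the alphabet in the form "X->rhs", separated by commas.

A->C, B->BA, C->AAB

  step 0 ⇒ step 1: CBA ⇒ AAB·BA·C
    A ↦ C
    B ↦ BA
    C ↦ AAB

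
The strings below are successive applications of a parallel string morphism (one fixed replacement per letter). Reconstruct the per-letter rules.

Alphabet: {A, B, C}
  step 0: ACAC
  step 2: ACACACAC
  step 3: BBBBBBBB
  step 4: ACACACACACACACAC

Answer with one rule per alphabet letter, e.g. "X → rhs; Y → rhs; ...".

  step 3 ⇒ step 4: BBBBBBBB ⇒ AC·AC·AC·AC·AC·AC·AC·AC
    B ↦ AC
  step 2 ⇒ step 3: ACACACAC ⇒ B·B·B·B·B·B·B·B
    A ↦ B
  step 2 ⇒ step 3: ACACACAC ⇒ B·B·B·B·B·B·B·B
    C ↦ B

A->B, B->AC, C->B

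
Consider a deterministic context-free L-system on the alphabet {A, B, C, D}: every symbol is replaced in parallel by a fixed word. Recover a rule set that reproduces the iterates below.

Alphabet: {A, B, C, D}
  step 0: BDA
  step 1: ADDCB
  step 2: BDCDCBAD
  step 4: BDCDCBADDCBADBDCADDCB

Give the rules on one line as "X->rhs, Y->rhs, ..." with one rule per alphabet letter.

  step 1 ⇒ step 2: ADDCB ⇒ B·DC·DC·B·AD
    A ↦ B
    B ↦ AD
    C ↦ B
    D ↦ DC

A->B, B->AD, C->B, D->DC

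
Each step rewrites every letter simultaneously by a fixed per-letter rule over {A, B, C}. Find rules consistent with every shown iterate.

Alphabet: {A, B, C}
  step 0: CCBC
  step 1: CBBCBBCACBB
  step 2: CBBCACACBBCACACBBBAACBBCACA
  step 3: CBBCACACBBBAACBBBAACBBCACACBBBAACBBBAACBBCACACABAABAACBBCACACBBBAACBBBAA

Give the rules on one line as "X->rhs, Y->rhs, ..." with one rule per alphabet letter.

A->BAA, B->CA, C->CBB

  step 2 ⇒ step 3: CBBCACACBBCACACBBBAACBBCACA ⇒ CBB·CA·CA·CBB·BAA·CBB·BAA·CBB·CA·CA·CBB·BAA·CBB·BAA·CBB·CA·CA·CA·BAA·BAA·CBB·CA·CA·CBB·BAA·CBB·BAA
    A ↦ BAA
    B ↦ CA
    C ↦ CBB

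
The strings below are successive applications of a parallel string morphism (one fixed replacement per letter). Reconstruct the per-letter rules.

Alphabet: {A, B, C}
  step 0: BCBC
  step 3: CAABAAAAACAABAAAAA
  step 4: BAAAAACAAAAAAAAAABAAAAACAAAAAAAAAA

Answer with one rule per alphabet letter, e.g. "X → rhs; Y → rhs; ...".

  step 3 ⇒ step 4: CAABAAAAACAABAAAAA ⇒ BA·AA·AA·C·AA·AA·AA·AA·AA·BA·AA·AA·C·AA·AA·AA·AA·AA
    A ↦ AA
    B ↦ C
    C ↦ BA

A->AA, B->C, C->BA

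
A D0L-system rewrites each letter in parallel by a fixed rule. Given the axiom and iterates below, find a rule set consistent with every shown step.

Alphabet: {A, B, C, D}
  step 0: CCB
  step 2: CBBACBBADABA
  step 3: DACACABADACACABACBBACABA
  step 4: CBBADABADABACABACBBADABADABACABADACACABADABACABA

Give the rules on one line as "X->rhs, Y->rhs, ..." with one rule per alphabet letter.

A->BA, B->CA, C->DA, D->CB

  step 3 ⇒ step 4: DACACABADACACABACBBACABA ⇒ CB·BA·DA·BA·DA·BA·CA·BA·CB·BA·DA·BA·DA·BA·CA·BA·DA·CA·CA·BA·DA·BA·CA·BA
    A ↦ BA
    B ↦ CA
    C ↦ DA
    D ↦ CB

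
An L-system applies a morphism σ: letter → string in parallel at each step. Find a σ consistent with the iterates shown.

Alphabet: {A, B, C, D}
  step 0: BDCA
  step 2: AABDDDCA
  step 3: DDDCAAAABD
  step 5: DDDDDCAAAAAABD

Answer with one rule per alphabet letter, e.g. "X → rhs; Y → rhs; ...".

  step 2 ⇒ step 3: AABDDDCA ⇒ D·D·DC·A·A·A·AB·D
    A ↦ D
    B ↦ DC
    C ↦ AB
    D ↦ A

A->D, B->DC, C->AB, D->A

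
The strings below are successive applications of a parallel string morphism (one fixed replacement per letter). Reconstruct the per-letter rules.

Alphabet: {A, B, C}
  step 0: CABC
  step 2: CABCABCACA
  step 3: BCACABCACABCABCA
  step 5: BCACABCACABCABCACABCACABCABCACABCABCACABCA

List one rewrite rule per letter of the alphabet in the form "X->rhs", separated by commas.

  step 2 ⇒ step 3: CABCABCACA ⇒ B·CA·CA·B·CA·CA·B·CA·B·CA
    A ↦ CA
    B ↦ CA
    C ↦ B

A->CA, B->CA, C->B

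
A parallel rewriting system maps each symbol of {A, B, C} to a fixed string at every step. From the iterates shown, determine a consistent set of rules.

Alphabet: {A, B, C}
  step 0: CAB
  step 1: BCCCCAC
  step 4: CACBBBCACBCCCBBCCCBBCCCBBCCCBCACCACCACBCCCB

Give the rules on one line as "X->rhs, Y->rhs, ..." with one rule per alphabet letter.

  step 0 ⇒ step 1: CAB ⇒ B·CCC·CAC
    A ↦ CCC
    B ↦ CAC
    C ↦ B

A->CCC, B->CAC, C->B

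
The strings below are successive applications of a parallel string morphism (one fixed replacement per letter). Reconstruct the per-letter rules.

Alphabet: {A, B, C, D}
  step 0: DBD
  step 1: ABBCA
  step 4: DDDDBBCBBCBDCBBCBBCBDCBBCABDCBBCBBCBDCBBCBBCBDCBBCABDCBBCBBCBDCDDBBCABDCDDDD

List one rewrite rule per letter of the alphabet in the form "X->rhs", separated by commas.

  step 0 ⇒ step 1: DBD ⇒ A·BBC·A
    B ↦ BBC
    D ↦ A
    A ↦ DD  (constrained at step 1)
    C ↦ BDC  (constrained at step 1)

A->DD, B->BBC, C->BDC, D->A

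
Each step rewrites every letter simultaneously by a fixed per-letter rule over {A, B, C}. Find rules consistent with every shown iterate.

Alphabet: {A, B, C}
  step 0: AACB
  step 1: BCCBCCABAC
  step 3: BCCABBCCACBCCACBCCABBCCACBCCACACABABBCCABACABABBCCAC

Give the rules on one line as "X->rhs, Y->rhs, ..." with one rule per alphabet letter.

A->BCC, B->AC, C->AB

  step 0 ⇒ step 1: AACB ⇒ BCC·BCC·AB·AC
    A ↦ BCC
    B ↦ AC
    C ↦ AB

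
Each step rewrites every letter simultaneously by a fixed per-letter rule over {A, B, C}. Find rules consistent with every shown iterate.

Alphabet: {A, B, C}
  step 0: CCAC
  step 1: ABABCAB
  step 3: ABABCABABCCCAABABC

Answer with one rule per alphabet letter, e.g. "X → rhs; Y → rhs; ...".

A->C, B->CA, C->AB

  step 0 ⇒ step 1: CCAC ⇒ AB·AB·C·AB
    A ↦ C
    C ↦ AB
    B ↦ CA  (constrained at step 1)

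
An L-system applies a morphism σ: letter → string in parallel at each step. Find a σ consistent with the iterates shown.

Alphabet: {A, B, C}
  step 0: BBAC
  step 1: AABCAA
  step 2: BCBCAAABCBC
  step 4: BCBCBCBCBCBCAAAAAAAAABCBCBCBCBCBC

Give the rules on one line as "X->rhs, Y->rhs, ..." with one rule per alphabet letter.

A->BC, B->A, C->AA

  step 1 ⇒ step 2: AABCAA ⇒ BC·BC·A·AA·BC·BC
    A ↦ BC
    B ↦ A
    C ↦ AA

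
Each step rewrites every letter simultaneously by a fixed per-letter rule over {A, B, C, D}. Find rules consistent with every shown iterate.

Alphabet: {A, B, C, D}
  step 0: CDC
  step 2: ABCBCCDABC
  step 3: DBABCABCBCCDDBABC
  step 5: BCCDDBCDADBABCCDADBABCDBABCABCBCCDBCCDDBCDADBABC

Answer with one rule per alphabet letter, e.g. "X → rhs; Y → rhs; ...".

A->DB, B->A, C->BC, D->CD

  step 2 ⇒ step 3: ABCBCCDABC ⇒ DB·A·BC·A·BC·BC·CD·DB·A·BC
    A ↦ DB
    B ↦ A
    C ↦ BC
    D ↦ CD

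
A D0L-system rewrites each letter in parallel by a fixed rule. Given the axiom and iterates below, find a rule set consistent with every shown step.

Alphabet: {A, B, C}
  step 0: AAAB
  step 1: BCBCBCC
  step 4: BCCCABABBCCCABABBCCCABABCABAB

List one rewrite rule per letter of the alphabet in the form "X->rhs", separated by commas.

A->BC, B->C, C->AB

  step 0 ⇒ step 1: AAAB ⇒ BC·BC·BC·C
    A ↦ BC
    B ↦ C
    C ↦ AB  (constrained at step 1)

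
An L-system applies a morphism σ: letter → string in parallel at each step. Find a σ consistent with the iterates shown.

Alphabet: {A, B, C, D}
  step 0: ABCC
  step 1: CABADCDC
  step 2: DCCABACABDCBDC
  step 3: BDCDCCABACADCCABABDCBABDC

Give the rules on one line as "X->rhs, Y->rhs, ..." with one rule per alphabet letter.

  step 2 ⇒ step 3: DCCABACABDCBDC ⇒ B·DC·DC·CA·BA·CA·DC·CA·BA·B·DC·BA·B·DC
    A ↦ CA
    B ↦ BA
    C ↦ DC
    D ↦ B

A->CA, B->BA, C->DC, D->B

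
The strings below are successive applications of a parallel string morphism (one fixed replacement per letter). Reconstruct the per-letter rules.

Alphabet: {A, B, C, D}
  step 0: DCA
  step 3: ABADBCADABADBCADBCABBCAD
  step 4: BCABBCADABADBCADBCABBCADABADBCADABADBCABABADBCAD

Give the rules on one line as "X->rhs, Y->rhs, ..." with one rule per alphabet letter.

A->BC, B->AB, C->AD, D->AD

  step 3 ⇒ step 4: ABADBCADABADBCADBCABBCAD ⇒ BC·AB·BC·AD·AB·AD·BC·AD·BC·AB·BC·AD·AB·AD·BC·AD·AB·AD·BC·AB·AB·AD·BC·AD
    A ↦ BC
    B ↦ AB
    C ↦ AD
    D ↦ AD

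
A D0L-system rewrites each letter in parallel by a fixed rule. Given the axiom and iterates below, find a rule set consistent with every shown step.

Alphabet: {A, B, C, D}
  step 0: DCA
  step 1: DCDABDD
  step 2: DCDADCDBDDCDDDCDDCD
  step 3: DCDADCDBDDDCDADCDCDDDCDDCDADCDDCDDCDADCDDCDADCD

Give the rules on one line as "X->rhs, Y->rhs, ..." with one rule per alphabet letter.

  step 2 ⇒ step 3: DCDADCDBDDCDDDCDDCD ⇒ DCD·A·DCD·BDD·DCD·A·DCD·CDD·DCD·DCD·A·DCD·DCD·DCD·A·DCD·DCD·A·DCD
    A ↦ BDD
    B ↦ CDD
    C ↦ A
    D ↦ DCD

A->BDD, B->CDD, C->A, D->DCD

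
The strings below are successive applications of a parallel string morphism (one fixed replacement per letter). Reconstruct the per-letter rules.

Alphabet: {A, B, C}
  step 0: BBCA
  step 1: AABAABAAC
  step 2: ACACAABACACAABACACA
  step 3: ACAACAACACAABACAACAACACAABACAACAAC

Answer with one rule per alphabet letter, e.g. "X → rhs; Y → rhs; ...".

A->AC, B->AAB, C->A

  step 2 ⇒ step 3: ACACAABACACAABACACA ⇒ AC·A·AC·A·AC·AC·AAB·AC·A·AC·A·AC·AC·AAB·AC·A·AC·A·AC
    A ↦ AC
    B ↦ AAB
    C ↦ A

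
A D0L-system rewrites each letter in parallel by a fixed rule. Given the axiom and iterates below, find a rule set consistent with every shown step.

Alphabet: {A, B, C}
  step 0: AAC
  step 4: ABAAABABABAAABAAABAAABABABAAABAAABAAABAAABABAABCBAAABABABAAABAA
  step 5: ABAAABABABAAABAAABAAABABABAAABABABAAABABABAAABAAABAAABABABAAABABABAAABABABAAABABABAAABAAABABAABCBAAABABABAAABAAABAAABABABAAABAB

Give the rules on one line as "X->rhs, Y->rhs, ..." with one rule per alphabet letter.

  step 4 ⇒ step 5: ABAAABABABAAABAAABAAABABABAAABAAABAAABAAABABAABCBAAABABABAAABAA ⇒ AB·AA·AB·AB·AB·AA·AB·AA·AB·AA·AB·AB·AB·AA·AB·AB·AB·AA·AB·AB·AB·AA·AB·AA·AB·AA·AB·AB·AB·AA·AB·AB·AB·AA·AB·AB·AB·AA·AB·AB·AB·AA·AB·AA·AB·AB·AA·BCB·AA·AB·AB·AB·AA·AB·AA·AB·AA·AB·AB·AB·AA·AB·AB
    A ↦ AB
    B ↦ AA
    C ↦ BCB

A->AB, B->AA, C->BCB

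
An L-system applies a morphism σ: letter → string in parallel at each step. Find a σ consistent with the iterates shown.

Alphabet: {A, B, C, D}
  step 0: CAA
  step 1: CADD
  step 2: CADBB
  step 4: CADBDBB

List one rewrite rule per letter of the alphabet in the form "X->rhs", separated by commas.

A->D, B->D, C->CA, D->B

  step 1 ⇒ step 2: CADD ⇒ CA·D·B·B
    A ↦ D
    C ↦ CA
    D ↦ B
    B ↦ D  (constrained at step 2)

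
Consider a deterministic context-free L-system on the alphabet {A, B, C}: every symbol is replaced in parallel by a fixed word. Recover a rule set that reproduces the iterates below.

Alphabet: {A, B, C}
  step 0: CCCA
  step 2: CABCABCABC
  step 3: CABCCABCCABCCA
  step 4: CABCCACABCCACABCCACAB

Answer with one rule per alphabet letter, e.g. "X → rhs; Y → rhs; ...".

  step 3 ⇒ step 4: CABCCABCCABCCA ⇒ CA·B·C·CA·CA·B·C·CA·CA·B·C·CA·CA·B
    A ↦ B
    B ↦ C
    C ↦ CA

A->B, B->C, C->CA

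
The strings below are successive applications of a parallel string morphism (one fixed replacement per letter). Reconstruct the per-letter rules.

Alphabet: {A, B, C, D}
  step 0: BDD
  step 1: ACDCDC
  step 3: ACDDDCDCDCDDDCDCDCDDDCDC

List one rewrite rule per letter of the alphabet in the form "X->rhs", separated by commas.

A->BC, B->AC, C->DD, D->DC

  step 0 ⇒ step 1: BDD ⇒ AC·DC·DC
    B ↦ AC
    D ↦ DC
    A ↦ BC  (constrained at step 1)
    C ↦ DD  (constrained at step 1)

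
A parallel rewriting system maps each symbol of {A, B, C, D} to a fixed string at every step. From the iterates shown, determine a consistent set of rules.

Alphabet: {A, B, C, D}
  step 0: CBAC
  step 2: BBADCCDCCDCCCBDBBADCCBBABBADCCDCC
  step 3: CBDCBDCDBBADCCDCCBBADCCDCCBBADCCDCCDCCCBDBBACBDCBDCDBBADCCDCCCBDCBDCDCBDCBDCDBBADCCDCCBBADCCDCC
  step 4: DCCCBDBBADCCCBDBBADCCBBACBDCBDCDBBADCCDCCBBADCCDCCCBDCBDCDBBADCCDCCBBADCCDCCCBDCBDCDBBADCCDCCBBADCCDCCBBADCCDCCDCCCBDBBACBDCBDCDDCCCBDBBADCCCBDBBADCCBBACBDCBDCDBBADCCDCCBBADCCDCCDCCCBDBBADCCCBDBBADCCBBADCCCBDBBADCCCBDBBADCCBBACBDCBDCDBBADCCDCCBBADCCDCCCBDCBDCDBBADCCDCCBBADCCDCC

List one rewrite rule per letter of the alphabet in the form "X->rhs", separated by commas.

A->CD, B->CBD, C->DCC, D->BBA

  step 3 ⇒ step 4: CBDCBDCDBBADCCDCCBBADCCDCCBBADCCDCCDCCCBDBBACBDCBDCDBBADCCDCCCBDCBDCDCBDCBDCDBBADCCDCCBBADCCDCC ⇒ DCC·CBD·BBA·DCC·CBD·BBA·DCC·BBA·CBD·CBD·CD·BBA·DCC·DCC·BBA·DCC·DCC·CBD·CBD·CD·BBA·DCC·DCC·BBA·DCC·DCC·CBD·CBD·CD·BBA·DCC·DCC·BBA·DCC·DCC·BBA·DCC·DCC·DCC·CBD·BBA·CBD·CBD·CD·DCC·CBD·BBA·DCC·CBD·BBA·DCC·BBA·CBD·CBD·CD·BBA·DCC·DCC·BBA·DCC·DCC·DCC·CBD·BBA·DCC·CBD·BBA·DCC·BBA·DCC·CBD·BBA·DCC·CBD·BBA·DCC·BBA·CBD·CBD·CD·BBA·DCC·DCC·BBA·DCC·DCC·CBD·CBD·CD·BBA·DCC·DCC·BBA·DCC·DCC
    A ↦ CD
    B ↦ CBD
    C ↦ DCC
    D ↦ BBA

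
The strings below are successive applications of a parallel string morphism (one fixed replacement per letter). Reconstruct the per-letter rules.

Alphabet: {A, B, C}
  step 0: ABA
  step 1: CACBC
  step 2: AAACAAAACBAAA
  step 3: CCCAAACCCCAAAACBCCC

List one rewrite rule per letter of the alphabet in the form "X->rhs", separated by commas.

  step 2 ⇒ step 3: AAACAAAACBAAA ⇒ C·C·C·AAA·C·C·C·C·AAA·ACB·C·C·C
    A ↦ C
    B ↦ ACB
    C ↦ AAA

A->C, B->ACB, C->AAA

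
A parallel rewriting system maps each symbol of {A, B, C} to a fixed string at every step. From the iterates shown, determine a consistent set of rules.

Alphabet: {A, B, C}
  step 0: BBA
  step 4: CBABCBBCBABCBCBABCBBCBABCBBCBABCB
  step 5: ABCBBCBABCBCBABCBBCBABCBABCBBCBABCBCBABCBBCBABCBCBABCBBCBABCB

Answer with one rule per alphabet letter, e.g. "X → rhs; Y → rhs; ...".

  step 4 ⇒ step 5: CBABCBBCBABCBCBABCBBCBABCBBCBABCB ⇒ AB·CB·B·CB·AB·CB·CB·AB·CB·B·CB·AB·CB·AB·CB·B·CB·AB·CB·CB·AB·CB·B·CB·AB·CB·CB·AB·CB·B·CB·AB·CB
    A ↦ B
    B ↦ CB
    C ↦ AB

A->B, B->CB, C->AB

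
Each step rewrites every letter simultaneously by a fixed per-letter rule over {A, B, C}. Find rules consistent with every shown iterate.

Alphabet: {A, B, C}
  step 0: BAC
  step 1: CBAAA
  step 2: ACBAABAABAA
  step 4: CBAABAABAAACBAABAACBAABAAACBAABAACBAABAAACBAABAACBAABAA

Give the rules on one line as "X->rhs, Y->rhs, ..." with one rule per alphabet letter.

A->BAA, B->C, C->A

  step 1 ⇒ step 2: CBAAA ⇒ A·C·BAA·BAA·BAA
    A ↦ BAA
    B ↦ C
    C ↦ A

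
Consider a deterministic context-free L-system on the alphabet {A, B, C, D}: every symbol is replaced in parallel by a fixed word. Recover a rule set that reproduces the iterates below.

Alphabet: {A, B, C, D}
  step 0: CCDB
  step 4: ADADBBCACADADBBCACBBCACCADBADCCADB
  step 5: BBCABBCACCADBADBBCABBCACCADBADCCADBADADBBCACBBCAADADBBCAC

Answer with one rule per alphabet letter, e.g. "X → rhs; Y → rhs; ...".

  step 4 ⇒ step 5: ADADBBCACADADBBCACBBCACCADBADCCADB ⇒ B·BCA·B·BCA·C·C·AD·B·AD·B·BCA·B·BCA·C·C·AD·B·AD·C·C·AD·B·AD·AD·B·BCA·C·B·BCA·AD·AD·B·BCA·C
    A ↦ B
    B ↦ C
    C ↦ AD
    D ↦ BCA

A->B, B->C, C->AD, D->BCA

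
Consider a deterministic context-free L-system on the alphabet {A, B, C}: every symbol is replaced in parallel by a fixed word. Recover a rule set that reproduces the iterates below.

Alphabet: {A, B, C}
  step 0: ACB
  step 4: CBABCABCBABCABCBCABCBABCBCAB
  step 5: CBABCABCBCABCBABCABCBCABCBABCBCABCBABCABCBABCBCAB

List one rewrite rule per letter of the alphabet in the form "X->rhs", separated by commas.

  step 4 ⇒ step 5: CBABCABCBABCABCBCABCBABCBCAB ⇒ CB·AB·C·AB·CB·C·AB·CB·AB·C·AB·CB·C·AB·CB·AB·CB·C·AB·CB·AB·C·AB·CB·AB·CB·C·AB
    A ↦ C
    B ↦ AB
    C ↦ CB

A->C, B->AB, C->CB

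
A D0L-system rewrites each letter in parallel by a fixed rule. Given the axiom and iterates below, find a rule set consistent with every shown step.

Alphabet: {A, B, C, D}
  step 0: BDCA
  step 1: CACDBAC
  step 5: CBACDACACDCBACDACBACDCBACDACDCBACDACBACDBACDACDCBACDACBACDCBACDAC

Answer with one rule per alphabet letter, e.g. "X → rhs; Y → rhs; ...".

A->BAC, B->C, C->D, D->AC

  step 0 ⇒ step 1: BDCA ⇒ C·AC·D·BAC
    A ↦ BAC
    B ↦ C
    C ↦ D
    D ↦ AC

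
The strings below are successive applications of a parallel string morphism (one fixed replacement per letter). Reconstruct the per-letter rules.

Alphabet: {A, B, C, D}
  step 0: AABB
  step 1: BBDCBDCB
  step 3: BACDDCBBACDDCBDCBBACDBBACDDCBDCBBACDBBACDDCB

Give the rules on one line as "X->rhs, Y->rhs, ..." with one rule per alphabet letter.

  step 0 ⇒ step 1: AABB ⇒ B·B·DCB·DCB
    A ↦ B
    B ↦ DCB
    C ↦ ACD  (constrained at step 1)
    D ↦ B  (constrained at step 1)

A->B, B->DCB, C->ACD, D->B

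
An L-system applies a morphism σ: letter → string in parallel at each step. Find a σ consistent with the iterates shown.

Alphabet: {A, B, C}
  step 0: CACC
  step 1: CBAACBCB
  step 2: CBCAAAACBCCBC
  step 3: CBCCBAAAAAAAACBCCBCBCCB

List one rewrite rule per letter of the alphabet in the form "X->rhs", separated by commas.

A->AA, B->C, C->CB

  step 2 ⇒ step 3: CBCAAAACBCCBC ⇒ CB·C·CB·AA·AA·AA·AA·CB·C·CB·CB·C·CB
    A ↦ AA
    B ↦ C
    C ↦ CB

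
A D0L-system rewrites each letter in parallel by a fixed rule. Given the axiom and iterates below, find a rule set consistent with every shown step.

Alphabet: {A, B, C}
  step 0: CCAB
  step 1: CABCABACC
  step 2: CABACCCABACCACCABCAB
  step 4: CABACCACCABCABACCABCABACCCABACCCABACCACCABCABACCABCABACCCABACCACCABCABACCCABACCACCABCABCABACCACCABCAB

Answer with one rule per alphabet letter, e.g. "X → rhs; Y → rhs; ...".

  step 1 ⇒ step 2: CABCABACC ⇒ CAB·AC·C·CAB·AC·C·AC·CAB·CAB
    A ↦ AC
    B ↦ C
    C ↦ CAB

A->AC, B->C, C->CAB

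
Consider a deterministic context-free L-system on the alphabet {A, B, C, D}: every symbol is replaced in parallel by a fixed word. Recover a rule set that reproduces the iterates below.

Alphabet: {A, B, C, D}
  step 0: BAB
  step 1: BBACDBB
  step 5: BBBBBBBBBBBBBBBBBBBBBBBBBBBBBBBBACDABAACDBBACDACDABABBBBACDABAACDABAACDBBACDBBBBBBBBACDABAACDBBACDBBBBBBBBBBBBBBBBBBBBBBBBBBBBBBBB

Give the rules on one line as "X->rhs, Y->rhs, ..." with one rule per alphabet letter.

A->ACD, B->BB, C->A, D->BA

  step 0 ⇒ step 1: BAB ⇒ BB·ACD·BB
    A ↦ ACD
    B ↦ BB
    C ↦ A  (constrained at step 1)
    D ↦ BA  (constrained at step 1)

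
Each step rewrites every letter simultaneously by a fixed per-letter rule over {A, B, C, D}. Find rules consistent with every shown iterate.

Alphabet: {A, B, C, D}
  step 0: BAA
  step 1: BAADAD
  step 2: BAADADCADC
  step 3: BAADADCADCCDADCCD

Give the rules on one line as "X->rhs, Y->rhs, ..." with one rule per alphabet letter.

  step 2 ⇒ step 3: BAADADCADC ⇒ BA·AD·AD·C·AD·C·CD·AD·C·CD
    A ↦ AD
    B ↦ BA
    C ↦ CD
    D ↦ C

A->AD, B->BA, C->CD, D->C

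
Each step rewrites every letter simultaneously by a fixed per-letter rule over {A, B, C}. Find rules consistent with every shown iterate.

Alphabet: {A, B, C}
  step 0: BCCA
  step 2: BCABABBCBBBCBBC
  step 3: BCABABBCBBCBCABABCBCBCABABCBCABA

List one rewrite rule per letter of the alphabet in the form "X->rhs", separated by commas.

A->B, B->BC, C->ABA

  step 2 ⇒ step 3: BCABABBCBBBCBBC ⇒ BC·ABA·B·BC·B·BC·BC·ABA·BC·BC·BC·ABA·BC·BC·ABA
    A ↦ B
    B ↦ BC
    C ↦ ABA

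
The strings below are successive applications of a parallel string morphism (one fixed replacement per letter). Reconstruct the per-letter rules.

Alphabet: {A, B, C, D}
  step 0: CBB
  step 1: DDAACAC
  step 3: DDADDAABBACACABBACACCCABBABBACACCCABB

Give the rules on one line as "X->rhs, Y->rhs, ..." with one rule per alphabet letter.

  step 0 ⇒ step 1: CBB ⇒ DDA·AC·AC
    B ↦ AC
    C ↦ DDA
    A ↦ ABB  (constrained at step 1)
    D ↦ C  (constrained at step 1)

A->ABB, B->AC, C->DDA, D->C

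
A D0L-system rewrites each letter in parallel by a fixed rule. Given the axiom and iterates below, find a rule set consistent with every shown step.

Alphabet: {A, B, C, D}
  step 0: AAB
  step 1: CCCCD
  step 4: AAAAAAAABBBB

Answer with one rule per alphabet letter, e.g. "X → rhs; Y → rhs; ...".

  step 0 ⇒ step 1: AAB ⇒ CC·CC·D
    A ↦ CC
    B ↦ D
    C ↦ A  (constrained at step 1)
    D ↦ BB  (constrained at step 1)

A->CC, B->D, C->A, D->BB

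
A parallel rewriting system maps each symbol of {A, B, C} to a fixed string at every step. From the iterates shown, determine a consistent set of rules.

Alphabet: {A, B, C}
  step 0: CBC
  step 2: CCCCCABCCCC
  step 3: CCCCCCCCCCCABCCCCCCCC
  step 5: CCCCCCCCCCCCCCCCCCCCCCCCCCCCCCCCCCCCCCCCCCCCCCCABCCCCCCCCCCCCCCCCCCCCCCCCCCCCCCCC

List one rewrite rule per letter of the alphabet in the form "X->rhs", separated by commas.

  step 2 ⇒ step 3: CCCCCABCCCC ⇒ CC·CC·CC·CC·CC·C·AB·CC·CC·CC·CC
    A ↦ C
    B ↦ AB
    C ↦ CC

A->C, B->AB, C->CC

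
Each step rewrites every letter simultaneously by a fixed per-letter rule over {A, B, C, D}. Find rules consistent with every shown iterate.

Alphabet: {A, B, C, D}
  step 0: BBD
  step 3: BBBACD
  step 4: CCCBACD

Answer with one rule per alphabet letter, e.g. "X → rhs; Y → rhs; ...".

A->B, B->C, C->A, D->CD

  step 3 ⇒ step 4: BBBACD ⇒ C·C·C·B·A·CD
    A ↦ B
    B ↦ C
    C ↦ A
    D ↦ CD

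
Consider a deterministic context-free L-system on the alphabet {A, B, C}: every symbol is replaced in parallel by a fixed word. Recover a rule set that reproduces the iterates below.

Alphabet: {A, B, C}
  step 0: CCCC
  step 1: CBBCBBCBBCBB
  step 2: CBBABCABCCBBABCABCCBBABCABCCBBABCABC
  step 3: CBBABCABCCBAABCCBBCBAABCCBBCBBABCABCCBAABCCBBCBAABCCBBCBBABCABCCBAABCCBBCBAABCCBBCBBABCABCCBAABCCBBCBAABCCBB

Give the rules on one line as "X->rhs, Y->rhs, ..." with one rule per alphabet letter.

  step 2 ⇒ step 3: CBBABCABCCBBABCABCCBBABCABCCBBABCABC ⇒ CBB·ABC·ABC·CBA·ABC·CBB·CBA·ABC·CBB·CBB·ABC·ABC·CBA·ABC·CBB·CBA·ABC·CBB·CBB·ABC·ABC·CBA·ABC·CBB·CBA·ABC·CBB·CBB·ABC·ABC·CBA·ABC·CBB·CBA·ABC·CBB
    A ↦ CBA
    B ↦ ABC
    C ↦ CBB

A->CBA, B->ABC, C->CBB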